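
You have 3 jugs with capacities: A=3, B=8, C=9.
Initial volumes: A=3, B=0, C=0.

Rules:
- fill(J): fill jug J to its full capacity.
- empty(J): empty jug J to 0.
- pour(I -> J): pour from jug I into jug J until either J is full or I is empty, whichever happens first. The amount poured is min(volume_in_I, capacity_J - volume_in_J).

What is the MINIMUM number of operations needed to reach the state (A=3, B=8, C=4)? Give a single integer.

Answer: 4

Derivation:
BFS from (A=3, B=0, C=0). One shortest path:
  1. fill(C) -> (A=3 B=0 C=9)
  2. pour(A -> B) -> (A=0 B=3 C=9)
  3. fill(A) -> (A=3 B=3 C=9)
  4. pour(C -> B) -> (A=3 B=8 C=4)
Reached target in 4 moves.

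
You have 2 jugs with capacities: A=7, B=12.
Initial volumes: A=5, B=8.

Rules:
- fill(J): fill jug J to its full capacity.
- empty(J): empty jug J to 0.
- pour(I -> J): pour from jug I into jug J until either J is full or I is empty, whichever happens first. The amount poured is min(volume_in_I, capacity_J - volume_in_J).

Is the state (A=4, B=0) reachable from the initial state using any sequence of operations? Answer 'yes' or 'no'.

Answer: yes

Derivation:
BFS from (A=5, B=8):
  1. pour(B -> A) -> (A=7 B=6)
  2. empty(A) -> (A=0 B=6)
  3. pour(B -> A) -> (A=6 B=0)
  4. fill(B) -> (A=6 B=12)
  5. pour(B -> A) -> (A=7 B=11)
  6. empty(A) -> (A=0 B=11)
  7. pour(B -> A) -> (A=7 B=4)
  8. empty(A) -> (A=0 B=4)
  9. pour(B -> A) -> (A=4 B=0)
Target reached → yes.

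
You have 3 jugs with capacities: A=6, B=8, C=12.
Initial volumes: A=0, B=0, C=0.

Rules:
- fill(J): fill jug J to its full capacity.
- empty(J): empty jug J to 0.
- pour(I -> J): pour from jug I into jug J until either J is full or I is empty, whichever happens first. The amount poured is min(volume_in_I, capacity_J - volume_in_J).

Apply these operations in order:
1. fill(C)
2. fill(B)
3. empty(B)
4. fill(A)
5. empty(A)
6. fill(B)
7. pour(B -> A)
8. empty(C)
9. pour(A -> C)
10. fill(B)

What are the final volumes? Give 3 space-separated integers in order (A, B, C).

Step 1: fill(C) -> (A=0 B=0 C=12)
Step 2: fill(B) -> (A=0 B=8 C=12)
Step 3: empty(B) -> (A=0 B=0 C=12)
Step 4: fill(A) -> (A=6 B=0 C=12)
Step 5: empty(A) -> (A=0 B=0 C=12)
Step 6: fill(B) -> (A=0 B=8 C=12)
Step 7: pour(B -> A) -> (A=6 B=2 C=12)
Step 8: empty(C) -> (A=6 B=2 C=0)
Step 9: pour(A -> C) -> (A=0 B=2 C=6)
Step 10: fill(B) -> (A=0 B=8 C=6)

Answer: 0 8 6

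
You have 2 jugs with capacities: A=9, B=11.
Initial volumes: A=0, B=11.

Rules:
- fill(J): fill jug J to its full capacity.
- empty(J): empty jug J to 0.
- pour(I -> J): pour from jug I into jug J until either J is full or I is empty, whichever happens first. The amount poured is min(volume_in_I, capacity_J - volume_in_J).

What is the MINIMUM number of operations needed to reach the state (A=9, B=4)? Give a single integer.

BFS from (A=0, B=11). One shortest path:
  1. pour(B -> A) -> (A=9 B=2)
  2. empty(A) -> (A=0 B=2)
  3. pour(B -> A) -> (A=2 B=0)
  4. fill(B) -> (A=2 B=11)
  5. pour(B -> A) -> (A=9 B=4)
Reached target in 5 moves.

Answer: 5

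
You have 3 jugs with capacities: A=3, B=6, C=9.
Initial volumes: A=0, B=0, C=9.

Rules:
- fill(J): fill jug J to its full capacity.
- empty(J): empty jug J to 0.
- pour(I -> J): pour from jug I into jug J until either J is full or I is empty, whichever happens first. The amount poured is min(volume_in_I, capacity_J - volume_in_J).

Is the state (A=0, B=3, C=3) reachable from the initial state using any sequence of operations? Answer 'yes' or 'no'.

Answer: yes

Derivation:
BFS from (A=0, B=0, C=9):
  1. pour(C -> B) -> (A=0 B=6 C=3)
  2. pour(B -> A) -> (A=3 B=3 C=3)
  3. empty(A) -> (A=0 B=3 C=3)
Target reached → yes.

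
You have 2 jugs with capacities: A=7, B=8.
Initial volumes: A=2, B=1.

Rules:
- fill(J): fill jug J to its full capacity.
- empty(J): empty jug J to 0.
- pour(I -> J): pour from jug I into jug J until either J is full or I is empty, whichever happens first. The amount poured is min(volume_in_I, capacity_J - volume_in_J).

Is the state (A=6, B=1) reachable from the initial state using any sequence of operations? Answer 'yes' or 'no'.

BFS explored all 31 reachable states.
Reachable set includes: (0,0), (0,1), (0,2), (0,3), (0,4), (0,5), (0,6), (0,7), (0,8), (1,0), (1,8), (2,0) ...
Target (A=6, B=1) not in reachable set → no.

Answer: no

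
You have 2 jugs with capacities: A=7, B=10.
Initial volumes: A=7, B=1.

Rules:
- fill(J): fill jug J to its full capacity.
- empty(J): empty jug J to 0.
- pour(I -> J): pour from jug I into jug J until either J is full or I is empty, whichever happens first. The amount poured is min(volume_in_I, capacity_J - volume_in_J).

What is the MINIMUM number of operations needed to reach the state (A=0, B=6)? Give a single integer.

Answer: 8

Derivation:
BFS from (A=7, B=1). One shortest path:
  1. empty(A) -> (A=0 B=1)
  2. fill(B) -> (A=0 B=10)
  3. pour(B -> A) -> (A=7 B=3)
  4. empty(A) -> (A=0 B=3)
  5. pour(B -> A) -> (A=3 B=0)
  6. fill(B) -> (A=3 B=10)
  7. pour(B -> A) -> (A=7 B=6)
  8. empty(A) -> (A=0 B=6)
Reached target in 8 moves.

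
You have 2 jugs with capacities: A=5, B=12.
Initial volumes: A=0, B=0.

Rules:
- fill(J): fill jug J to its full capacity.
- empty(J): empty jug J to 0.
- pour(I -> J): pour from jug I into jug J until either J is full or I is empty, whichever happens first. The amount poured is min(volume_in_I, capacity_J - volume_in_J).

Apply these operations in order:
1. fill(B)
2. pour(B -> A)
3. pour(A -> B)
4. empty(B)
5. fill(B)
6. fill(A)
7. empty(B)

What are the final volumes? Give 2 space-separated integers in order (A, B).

Step 1: fill(B) -> (A=0 B=12)
Step 2: pour(B -> A) -> (A=5 B=7)
Step 3: pour(A -> B) -> (A=0 B=12)
Step 4: empty(B) -> (A=0 B=0)
Step 5: fill(B) -> (A=0 B=12)
Step 6: fill(A) -> (A=5 B=12)
Step 7: empty(B) -> (A=5 B=0)

Answer: 5 0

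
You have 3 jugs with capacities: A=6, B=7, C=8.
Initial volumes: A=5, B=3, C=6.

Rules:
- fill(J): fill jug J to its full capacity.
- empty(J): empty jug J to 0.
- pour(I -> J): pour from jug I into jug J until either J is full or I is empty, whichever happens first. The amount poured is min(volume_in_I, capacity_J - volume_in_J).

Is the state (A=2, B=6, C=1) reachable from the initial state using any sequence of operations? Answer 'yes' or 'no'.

BFS explored all 295 reachable states.
Reachable set includes: (0,0,0), (0,0,1), (0,0,2), (0,0,3), (0,0,4), (0,0,5), (0,0,6), (0,0,7), (0,0,8), (0,1,0), (0,1,1), (0,1,2) ...
Target (A=2, B=6, C=1) not in reachable set → no.

Answer: no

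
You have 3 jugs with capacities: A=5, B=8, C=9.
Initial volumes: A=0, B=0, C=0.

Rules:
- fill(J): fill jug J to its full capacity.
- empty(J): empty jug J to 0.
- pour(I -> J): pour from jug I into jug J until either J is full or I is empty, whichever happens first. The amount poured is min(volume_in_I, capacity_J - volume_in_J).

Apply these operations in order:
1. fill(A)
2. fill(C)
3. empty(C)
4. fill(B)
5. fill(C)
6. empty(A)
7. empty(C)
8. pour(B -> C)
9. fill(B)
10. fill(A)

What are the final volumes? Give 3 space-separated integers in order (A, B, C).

Step 1: fill(A) -> (A=5 B=0 C=0)
Step 2: fill(C) -> (A=5 B=0 C=9)
Step 3: empty(C) -> (A=5 B=0 C=0)
Step 4: fill(B) -> (A=5 B=8 C=0)
Step 5: fill(C) -> (A=5 B=8 C=9)
Step 6: empty(A) -> (A=0 B=8 C=9)
Step 7: empty(C) -> (A=0 B=8 C=0)
Step 8: pour(B -> C) -> (A=0 B=0 C=8)
Step 9: fill(B) -> (A=0 B=8 C=8)
Step 10: fill(A) -> (A=5 B=8 C=8)

Answer: 5 8 8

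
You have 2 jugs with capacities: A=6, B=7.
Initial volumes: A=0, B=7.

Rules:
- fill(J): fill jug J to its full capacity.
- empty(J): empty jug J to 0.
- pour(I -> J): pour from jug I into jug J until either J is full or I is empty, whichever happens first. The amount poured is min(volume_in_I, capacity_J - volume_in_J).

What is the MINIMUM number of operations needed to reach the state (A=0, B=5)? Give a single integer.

BFS from (A=0, B=7). One shortest path:
  1. fill(A) -> (A=6 B=7)
  2. empty(B) -> (A=6 B=0)
  3. pour(A -> B) -> (A=0 B=6)
  4. fill(A) -> (A=6 B=6)
  5. pour(A -> B) -> (A=5 B=7)
  6. empty(B) -> (A=5 B=0)
  7. pour(A -> B) -> (A=0 B=5)
Reached target in 7 moves.

Answer: 7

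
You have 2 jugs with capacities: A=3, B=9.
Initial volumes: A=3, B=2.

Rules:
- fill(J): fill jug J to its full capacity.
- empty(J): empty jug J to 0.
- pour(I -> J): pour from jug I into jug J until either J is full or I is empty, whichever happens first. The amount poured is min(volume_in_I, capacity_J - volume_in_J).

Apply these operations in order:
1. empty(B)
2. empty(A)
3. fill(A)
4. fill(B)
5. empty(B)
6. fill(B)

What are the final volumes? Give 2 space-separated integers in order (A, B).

Step 1: empty(B) -> (A=3 B=0)
Step 2: empty(A) -> (A=0 B=0)
Step 3: fill(A) -> (A=3 B=0)
Step 4: fill(B) -> (A=3 B=9)
Step 5: empty(B) -> (A=3 B=0)
Step 6: fill(B) -> (A=3 B=9)

Answer: 3 9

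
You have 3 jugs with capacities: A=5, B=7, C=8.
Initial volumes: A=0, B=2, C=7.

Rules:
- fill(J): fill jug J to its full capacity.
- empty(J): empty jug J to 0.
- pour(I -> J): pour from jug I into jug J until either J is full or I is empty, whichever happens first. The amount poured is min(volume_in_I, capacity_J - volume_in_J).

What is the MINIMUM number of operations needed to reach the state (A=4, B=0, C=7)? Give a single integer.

BFS from (A=0, B=2, C=7). One shortest path:
  1. fill(A) -> (A=5 B=2 C=7)
  2. fill(B) -> (A=5 B=7 C=7)
  3. pour(A -> C) -> (A=4 B=7 C=8)
  4. empty(C) -> (A=4 B=7 C=0)
  5. pour(B -> C) -> (A=4 B=0 C=7)
Reached target in 5 moves.

Answer: 5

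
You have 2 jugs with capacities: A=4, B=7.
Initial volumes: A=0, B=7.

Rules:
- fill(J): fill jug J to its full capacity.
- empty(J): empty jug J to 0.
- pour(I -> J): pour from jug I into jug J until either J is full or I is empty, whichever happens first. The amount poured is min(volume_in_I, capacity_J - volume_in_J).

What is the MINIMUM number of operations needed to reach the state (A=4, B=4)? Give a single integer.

BFS from (A=0, B=7). One shortest path:
  1. fill(A) -> (A=4 B=7)
  2. empty(B) -> (A=4 B=0)
  3. pour(A -> B) -> (A=0 B=4)
  4. fill(A) -> (A=4 B=4)
Reached target in 4 moves.

Answer: 4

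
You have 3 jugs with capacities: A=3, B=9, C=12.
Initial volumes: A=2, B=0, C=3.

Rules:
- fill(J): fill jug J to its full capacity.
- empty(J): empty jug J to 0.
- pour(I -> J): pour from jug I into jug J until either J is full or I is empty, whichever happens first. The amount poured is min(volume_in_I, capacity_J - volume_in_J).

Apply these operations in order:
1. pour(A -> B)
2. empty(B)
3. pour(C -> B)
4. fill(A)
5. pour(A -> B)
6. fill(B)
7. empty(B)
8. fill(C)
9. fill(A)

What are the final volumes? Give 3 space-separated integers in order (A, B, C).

Answer: 3 0 12

Derivation:
Step 1: pour(A -> B) -> (A=0 B=2 C=3)
Step 2: empty(B) -> (A=0 B=0 C=3)
Step 3: pour(C -> B) -> (A=0 B=3 C=0)
Step 4: fill(A) -> (A=3 B=3 C=0)
Step 5: pour(A -> B) -> (A=0 B=6 C=0)
Step 6: fill(B) -> (A=0 B=9 C=0)
Step 7: empty(B) -> (A=0 B=0 C=0)
Step 8: fill(C) -> (A=0 B=0 C=12)
Step 9: fill(A) -> (A=3 B=0 C=12)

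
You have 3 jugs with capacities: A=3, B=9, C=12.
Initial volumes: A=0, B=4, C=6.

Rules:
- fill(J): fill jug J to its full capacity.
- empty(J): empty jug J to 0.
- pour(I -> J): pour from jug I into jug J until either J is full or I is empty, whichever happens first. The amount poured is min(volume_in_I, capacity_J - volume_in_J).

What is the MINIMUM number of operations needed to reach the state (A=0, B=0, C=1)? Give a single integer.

Answer: 2

Derivation:
BFS from (A=0, B=4, C=6). One shortest path:
  1. pour(C -> B) -> (A=0 B=9 C=1)
  2. empty(B) -> (A=0 B=0 C=1)
Reached target in 2 moves.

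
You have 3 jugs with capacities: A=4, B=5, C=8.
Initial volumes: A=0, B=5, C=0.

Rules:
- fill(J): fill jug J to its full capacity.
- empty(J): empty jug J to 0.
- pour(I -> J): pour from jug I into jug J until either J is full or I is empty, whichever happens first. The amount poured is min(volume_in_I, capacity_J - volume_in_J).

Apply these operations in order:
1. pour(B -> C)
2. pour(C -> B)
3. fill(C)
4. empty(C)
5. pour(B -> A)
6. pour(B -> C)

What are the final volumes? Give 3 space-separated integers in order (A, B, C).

Step 1: pour(B -> C) -> (A=0 B=0 C=5)
Step 2: pour(C -> B) -> (A=0 B=5 C=0)
Step 3: fill(C) -> (A=0 B=5 C=8)
Step 4: empty(C) -> (A=0 B=5 C=0)
Step 5: pour(B -> A) -> (A=4 B=1 C=0)
Step 6: pour(B -> C) -> (A=4 B=0 C=1)

Answer: 4 0 1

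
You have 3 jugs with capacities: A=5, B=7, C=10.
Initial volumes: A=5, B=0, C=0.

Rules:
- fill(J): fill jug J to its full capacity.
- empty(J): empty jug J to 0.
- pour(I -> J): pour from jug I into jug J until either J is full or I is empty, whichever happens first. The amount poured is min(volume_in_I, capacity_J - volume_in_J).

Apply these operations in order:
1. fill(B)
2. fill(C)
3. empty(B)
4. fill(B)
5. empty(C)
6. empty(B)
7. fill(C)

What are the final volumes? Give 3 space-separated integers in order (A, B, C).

Step 1: fill(B) -> (A=5 B=7 C=0)
Step 2: fill(C) -> (A=5 B=7 C=10)
Step 3: empty(B) -> (A=5 B=0 C=10)
Step 4: fill(B) -> (A=5 B=7 C=10)
Step 5: empty(C) -> (A=5 B=7 C=0)
Step 6: empty(B) -> (A=5 B=0 C=0)
Step 7: fill(C) -> (A=5 B=0 C=10)

Answer: 5 0 10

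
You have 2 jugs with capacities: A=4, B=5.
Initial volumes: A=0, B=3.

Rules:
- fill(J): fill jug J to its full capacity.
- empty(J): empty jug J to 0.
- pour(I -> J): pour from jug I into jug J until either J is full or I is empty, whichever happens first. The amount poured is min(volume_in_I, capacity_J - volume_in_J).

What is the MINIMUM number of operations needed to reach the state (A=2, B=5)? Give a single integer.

Answer: 2

Derivation:
BFS from (A=0, B=3). One shortest path:
  1. fill(A) -> (A=4 B=3)
  2. pour(A -> B) -> (A=2 B=5)
Reached target in 2 moves.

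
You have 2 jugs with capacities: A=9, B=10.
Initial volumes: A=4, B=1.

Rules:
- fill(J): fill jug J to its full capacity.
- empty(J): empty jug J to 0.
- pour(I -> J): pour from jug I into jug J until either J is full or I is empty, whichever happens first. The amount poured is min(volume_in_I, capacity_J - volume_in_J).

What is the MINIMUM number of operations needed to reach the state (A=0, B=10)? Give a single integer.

Answer: 2

Derivation:
BFS from (A=4, B=1). One shortest path:
  1. fill(A) -> (A=9 B=1)
  2. pour(A -> B) -> (A=0 B=10)
Reached target in 2 moves.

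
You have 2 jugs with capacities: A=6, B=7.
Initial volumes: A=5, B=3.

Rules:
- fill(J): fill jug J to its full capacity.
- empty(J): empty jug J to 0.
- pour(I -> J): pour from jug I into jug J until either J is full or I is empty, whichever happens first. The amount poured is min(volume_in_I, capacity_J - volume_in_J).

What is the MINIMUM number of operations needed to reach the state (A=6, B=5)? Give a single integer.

Answer: 3

Derivation:
BFS from (A=5, B=3). One shortest path:
  1. empty(B) -> (A=5 B=0)
  2. pour(A -> B) -> (A=0 B=5)
  3. fill(A) -> (A=6 B=5)
Reached target in 3 moves.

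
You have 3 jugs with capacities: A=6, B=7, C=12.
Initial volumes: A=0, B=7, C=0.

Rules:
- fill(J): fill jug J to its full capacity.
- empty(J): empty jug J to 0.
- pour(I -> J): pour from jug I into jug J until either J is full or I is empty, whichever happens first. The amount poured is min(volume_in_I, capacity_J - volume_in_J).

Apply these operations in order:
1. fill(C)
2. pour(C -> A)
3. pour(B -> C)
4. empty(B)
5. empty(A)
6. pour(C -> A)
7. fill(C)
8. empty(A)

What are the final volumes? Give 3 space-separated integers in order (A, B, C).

Answer: 0 0 12

Derivation:
Step 1: fill(C) -> (A=0 B=7 C=12)
Step 2: pour(C -> A) -> (A=6 B=7 C=6)
Step 3: pour(B -> C) -> (A=6 B=1 C=12)
Step 4: empty(B) -> (A=6 B=0 C=12)
Step 5: empty(A) -> (A=0 B=0 C=12)
Step 6: pour(C -> A) -> (A=6 B=0 C=6)
Step 7: fill(C) -> (A=6 B=0 C=12)
Step 8: empty(A) -> (A=0 B=0 C=12)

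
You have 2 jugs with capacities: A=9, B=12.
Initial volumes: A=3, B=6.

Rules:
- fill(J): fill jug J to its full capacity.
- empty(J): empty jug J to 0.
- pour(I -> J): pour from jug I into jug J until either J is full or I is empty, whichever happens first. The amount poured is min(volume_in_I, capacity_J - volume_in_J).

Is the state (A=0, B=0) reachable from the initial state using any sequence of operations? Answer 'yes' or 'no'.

BFS from (A=3, B=6):
  1. empty(A) -> (A=0 B=6)
  2. empty(B) -> (A=0 B=0)
Target reached → yes.

Answer: yes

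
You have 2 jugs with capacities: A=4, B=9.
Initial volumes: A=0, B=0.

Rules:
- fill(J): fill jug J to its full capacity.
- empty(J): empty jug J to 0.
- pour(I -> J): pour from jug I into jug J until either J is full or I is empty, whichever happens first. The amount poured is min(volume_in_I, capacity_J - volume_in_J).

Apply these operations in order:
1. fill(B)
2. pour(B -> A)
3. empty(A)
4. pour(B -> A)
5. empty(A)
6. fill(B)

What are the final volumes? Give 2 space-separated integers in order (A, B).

Answer: 0 9

Derivation:
Step 1: fill(B) -> (A=0 B=9)
Step 2: pour(B -> A) -> (A=4 B=5)
Step 3: empty(A) -> (A=0 B=5)
Step 4: pour(B -> A) -> (A=4 B=1)
Step 5: empty(A) -> (A=0 B=1)
Step 6: fill(B) -> (A=0 B=9)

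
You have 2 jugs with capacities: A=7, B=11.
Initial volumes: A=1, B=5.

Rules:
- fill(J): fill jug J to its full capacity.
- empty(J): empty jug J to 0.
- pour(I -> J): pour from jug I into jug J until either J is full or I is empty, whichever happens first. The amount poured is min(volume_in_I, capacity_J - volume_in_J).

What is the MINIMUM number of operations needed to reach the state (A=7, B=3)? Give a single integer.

Answer: 5

Derivation:
BFS from (A=1, B=5). One shortest path:
  1. pour(B -> A) -> (A=6 B=0)
  2. fill(B) -> (A=6 B=11)
  3. pour(B -> A) -> (A=7 B=10)
  4. empty(A) -> (A=0 B=10)
  5. pour(B -> A) -> (A=7 B=3)
Reached target in 5 moves.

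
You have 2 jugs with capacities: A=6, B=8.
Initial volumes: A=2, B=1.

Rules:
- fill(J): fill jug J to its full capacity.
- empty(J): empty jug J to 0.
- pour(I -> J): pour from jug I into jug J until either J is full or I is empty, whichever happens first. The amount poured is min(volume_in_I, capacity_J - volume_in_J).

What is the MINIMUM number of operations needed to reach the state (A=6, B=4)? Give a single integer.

BFS from (A=2, B=1). One shortest path:
  1. fill(B) -> (A=2 B=8)
  2. pour(B -> A) -> (A=6 B=4)
Reached target in 2 moves.

Answer: 2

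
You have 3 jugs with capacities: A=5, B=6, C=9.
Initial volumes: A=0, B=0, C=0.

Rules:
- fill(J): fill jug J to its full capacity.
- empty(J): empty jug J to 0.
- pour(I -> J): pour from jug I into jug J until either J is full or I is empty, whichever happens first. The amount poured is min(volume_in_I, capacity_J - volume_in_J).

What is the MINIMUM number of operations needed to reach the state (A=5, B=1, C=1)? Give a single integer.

BFS from (A=0, B=0, C=0). One shortest path:
  1. fill(B) -> (A=0 B=6 C=0)
  2. pour(B -> A) -> (A=5 B=1 C=0)
  3. empty(A) -> (A=0 B=1 C=0)
  4. pour(B -> C) -> (A=0 B=0 C=1)
  5. fill(B) -> (A=0 B=6 C=1)
  6. pour(B -> A) -> (A=5 B=1 C=1)
Reached target in 6 moves.

Answer: 6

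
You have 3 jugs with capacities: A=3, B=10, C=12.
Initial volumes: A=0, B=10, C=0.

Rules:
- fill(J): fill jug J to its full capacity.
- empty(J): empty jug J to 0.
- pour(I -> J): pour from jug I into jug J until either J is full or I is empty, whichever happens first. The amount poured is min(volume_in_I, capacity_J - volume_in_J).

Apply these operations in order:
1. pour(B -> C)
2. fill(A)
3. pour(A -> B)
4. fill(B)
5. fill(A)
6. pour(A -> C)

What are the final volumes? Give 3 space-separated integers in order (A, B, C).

Answer: 1 10 12

Derivation:
Step 1: pour(B -> C) -> (A=0 B=0 C=10)
Step 2: fill(A) -> (A=3 B=0 C=10)
Step 3: pour(A -> B) -> (A=0 B=3 C=10)
Step 4: fill(B) -> (A=0 B=10 C=10)
Step 5: fill(A) -> (A=3 B=10 C=10)
Step 6: pour(A -> C) -> (A=1 B=10 C=12)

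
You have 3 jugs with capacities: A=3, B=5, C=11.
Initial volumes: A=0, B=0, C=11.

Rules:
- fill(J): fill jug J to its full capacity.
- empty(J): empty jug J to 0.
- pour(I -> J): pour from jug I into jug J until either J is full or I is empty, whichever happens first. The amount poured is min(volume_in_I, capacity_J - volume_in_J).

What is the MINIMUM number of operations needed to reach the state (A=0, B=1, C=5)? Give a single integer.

BFS from (A=0, B=0, C=11). One shortest path:
  1. pour(C -> A) -> (A=3 B=0 C=8)
  2. pour(A -> B) -> (A=0 B=3 C=8)
  3. pour(C -> A) -> (A=3 B=3 C=5)
  4. pour(A -> B) -> (A=1 B=5 C=5)
  5. empty(B) -> (A=1 B=0 C=5)
  6. pour(A -> B) -> (A=0 B=1 C=5)
Reached target in 6 moves.

Answer: 6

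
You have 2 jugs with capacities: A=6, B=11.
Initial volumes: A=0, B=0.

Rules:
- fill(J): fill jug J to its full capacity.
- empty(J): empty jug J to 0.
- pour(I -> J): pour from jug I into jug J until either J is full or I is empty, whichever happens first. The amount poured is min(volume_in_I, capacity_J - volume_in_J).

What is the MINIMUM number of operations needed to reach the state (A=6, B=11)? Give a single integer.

Answer: 2

Derivation:
BFS from (A=0, B=0). One shortest path:
  1. fill(A) -> (A=6 B=0)
  2. fill(B) -> (A=6 B=11)
Reached target in 2 moves.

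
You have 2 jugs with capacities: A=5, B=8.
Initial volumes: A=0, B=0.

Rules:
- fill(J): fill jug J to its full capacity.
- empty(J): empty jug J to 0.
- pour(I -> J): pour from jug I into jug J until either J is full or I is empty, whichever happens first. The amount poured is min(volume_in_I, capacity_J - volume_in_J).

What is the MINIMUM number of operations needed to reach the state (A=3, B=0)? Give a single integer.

Answer: 4

Derivation:
BFS from (A=0, B=0). One shortest path:
  1. fill(B) -> (A=0 B=8)
  2. pour(B -> A) -> (A=5 B=3)
  3. empty(A) -> (A=0 B=3)
  4. pour(B -> A) -> (A=3 B=0)
Reached target in 4 moves.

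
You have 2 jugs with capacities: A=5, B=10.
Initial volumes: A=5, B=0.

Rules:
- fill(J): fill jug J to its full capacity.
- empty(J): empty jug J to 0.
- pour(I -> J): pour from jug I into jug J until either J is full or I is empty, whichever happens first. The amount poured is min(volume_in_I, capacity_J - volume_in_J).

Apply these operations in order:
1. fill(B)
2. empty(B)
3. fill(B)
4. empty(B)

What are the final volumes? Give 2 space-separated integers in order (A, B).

Step 1: fill(B) -> (A=5 B=10)
Step 2: empty(B) -> (A=5 B=0)
Step 3: fill(B) -> (A=5 B=10)
Step 4: empty(B) -> (A=5 B=0)

Answer: 5 0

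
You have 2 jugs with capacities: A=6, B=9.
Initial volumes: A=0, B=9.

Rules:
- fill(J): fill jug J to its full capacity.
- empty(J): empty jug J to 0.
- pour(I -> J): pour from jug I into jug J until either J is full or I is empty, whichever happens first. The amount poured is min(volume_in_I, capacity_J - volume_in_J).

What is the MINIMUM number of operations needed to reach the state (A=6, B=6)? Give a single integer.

BFS from (A=0, B=9). One shortest path:
  1. fill(A) -> (A=6 B=9)
  2. empty(B) -> (A=6 B=0)
  3. pour(A -> B) -> (A=0 B=6)
  4. fill(A) -> (A=6 B=6)
Reached target in 4 moves.

Answer: 4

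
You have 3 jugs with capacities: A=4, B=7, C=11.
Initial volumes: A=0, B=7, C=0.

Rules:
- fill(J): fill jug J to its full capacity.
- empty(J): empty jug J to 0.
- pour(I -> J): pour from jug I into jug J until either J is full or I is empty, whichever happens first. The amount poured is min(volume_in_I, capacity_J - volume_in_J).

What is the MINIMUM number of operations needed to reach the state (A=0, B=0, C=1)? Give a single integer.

BFS from (A=0, B=7, C=0). One shortest path:
  1. fill(A) -> (A=4 B=7 C=0)
  2. empty(B) -> (A=4 B=0 C=0)
  3. pour(A -> B) -> (A=0 B=4 C=0)
  4. fill(A) -> (A=4 B=4 C=0)
  5. pour(A -> B) -> (A=1 B=7 C=0)
  6. empty(B) -> (A=1 B=0 C=0)
  7. pour(A -> C) -> (A=0 B=0 C=1)
Reached target in 7 moves.

Answer: 7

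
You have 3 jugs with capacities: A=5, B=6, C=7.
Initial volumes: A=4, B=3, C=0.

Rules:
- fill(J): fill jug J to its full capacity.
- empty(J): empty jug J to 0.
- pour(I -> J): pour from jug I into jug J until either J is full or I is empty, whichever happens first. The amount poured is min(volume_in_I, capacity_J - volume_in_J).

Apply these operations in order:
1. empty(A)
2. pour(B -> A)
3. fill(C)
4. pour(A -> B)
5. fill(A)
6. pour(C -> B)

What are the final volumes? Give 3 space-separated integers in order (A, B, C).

Step 1: empty(A) -> (A=0 B=3 C=0)
Step 2: pour(B -> A) -> (A=3 B=0 C=0)
Step 3: fill(C) -> (A=3 B=0 C=7)
Step 4: pour(A -> B) -> (A=0 B=3 C=7)
Step 5: fill(A) -> (A=5 B=3 C=7)
Step 6: pour(C -> B) -> (A=5 B=6 C=4)

Answer: 5 6 4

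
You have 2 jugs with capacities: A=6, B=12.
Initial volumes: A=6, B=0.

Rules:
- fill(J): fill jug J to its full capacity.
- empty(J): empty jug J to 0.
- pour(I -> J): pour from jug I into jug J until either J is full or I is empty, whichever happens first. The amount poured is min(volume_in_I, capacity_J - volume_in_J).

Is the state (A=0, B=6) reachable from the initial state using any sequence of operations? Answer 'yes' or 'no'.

BFS from (A=6, B=0):
  1. pour(A -> B) -> (A=0 B=6)
Target reached → yes.

Answer: yes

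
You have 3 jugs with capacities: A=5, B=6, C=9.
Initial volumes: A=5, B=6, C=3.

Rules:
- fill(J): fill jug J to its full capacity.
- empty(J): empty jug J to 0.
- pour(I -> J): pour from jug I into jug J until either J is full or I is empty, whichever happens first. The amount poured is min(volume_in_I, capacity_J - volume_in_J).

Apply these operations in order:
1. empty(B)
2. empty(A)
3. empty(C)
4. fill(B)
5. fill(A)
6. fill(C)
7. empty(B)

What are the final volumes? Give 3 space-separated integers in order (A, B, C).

Answer: 5 0 9

Derivation:
Step 1: empty(B) -> (A=5 B=0 C=3)
Step 2: empty(A) -> (A=0 B=0 C=3)
Step 3: empty(C) -> (A=0 B=0 C=0)
Step 4: fill(B) -> (A=0 B=6 C=0)
Step 5: fill(A) -> (A=5 B=6 C=0)
Step 6: fill(C) -> (A=5 B=6 C=9)
Step 7: empty(B) -> (A=5 B=0 C=9)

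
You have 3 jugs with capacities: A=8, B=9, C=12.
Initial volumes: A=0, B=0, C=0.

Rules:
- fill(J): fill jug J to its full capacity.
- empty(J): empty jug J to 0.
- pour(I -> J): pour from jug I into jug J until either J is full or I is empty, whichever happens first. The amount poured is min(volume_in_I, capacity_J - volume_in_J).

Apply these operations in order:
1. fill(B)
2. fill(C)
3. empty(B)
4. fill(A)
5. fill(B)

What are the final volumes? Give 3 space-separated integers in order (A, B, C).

Answer: 8 9 12

Derivation:
Step 1: fill(B) -> (A=0 B=9 C=0)
Step 2: fill(C) -> (A=0 B=9 C=12)
Step 3: empty(B) -> (A=0 B=0 C=12)
Step 4: fill(A) -> (A=8 B=0 C=12)
Step 5: fill(B) -> (A=8 B=9 C=12)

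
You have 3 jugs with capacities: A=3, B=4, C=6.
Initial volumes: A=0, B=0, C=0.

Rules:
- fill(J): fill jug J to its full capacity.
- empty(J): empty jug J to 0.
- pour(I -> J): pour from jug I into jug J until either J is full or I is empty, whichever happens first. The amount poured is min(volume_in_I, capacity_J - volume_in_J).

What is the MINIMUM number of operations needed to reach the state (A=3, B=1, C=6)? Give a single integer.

Answer: 3

Derivation:
BFS from (A=0, B=0, C=0). One shortest path:
  1. fill(B) -> (A=0 B=4 C=0)
  2. fill(C) -> (A=0 B=4 C=6)
  3. pour(B -> A) -> (A=3 B=1 C=6)
Reached target in 3 moves.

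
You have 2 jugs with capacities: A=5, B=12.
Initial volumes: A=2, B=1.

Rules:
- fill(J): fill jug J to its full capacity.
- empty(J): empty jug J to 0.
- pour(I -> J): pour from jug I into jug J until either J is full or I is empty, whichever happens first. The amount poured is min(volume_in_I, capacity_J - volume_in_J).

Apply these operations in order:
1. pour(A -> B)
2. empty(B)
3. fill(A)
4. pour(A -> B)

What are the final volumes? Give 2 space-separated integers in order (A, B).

Step 1: pour(A -> B) -> (A=0 B=3)
Step 2: empty(B) -> (A=0 B=0)
Step 3: fill(A) -> (A=5 B=0)
Step 4: pour(A -> B) -> (A=0 B=5)

Answer: 0 5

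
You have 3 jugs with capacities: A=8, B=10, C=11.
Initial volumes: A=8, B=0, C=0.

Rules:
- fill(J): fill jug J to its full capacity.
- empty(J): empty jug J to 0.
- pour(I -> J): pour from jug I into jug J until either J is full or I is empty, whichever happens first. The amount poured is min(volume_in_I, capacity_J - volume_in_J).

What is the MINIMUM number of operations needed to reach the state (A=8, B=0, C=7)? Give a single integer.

BFS from (A=8, B=0, C=0). One shortest path:
  1. fill(B) -> (A=8 B=10 C=0)
  2. pour(A -> C) -> (A=0 B=10 C=8)
  3. fill(A) -> (A=8 B=10 C=8)
  4. pour(B -> C) -> (A=8 B=7 C=11)
  5. empty(C) -> (A=8 B=7 C=0)
  6. pour(B -> C) -> (A=8 B=0 C=7)
Reached target in 6 moves.

Answer: 6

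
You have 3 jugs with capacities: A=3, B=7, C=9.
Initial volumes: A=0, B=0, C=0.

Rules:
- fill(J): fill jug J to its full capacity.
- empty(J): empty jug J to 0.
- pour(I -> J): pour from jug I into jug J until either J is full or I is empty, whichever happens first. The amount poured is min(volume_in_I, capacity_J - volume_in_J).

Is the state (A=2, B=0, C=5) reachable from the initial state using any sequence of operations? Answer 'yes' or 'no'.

Answer: yes

Derivation:
BFS from (A=0, B=0, C=0):
  1. fill(C) -> (A=0 B=0 C=9)
  2. pour(C -> B) -> (A=0 B=7 C=2)
  3. pour(C -> A) -> (A=2 B=7 C=0)
  4. pour(B -> C) -> (A=2 B=0 C=7)
  5. fill(B) -> (A=2 B=7 C=7)
  6. pour(B -> C) -> (A=2 B=5 C=9)
  7. empty(C) -> (A=2 B=5 C=0)
  8. pour(B -> C) -> (A=2 B=0 C=5)
Target reached → yes.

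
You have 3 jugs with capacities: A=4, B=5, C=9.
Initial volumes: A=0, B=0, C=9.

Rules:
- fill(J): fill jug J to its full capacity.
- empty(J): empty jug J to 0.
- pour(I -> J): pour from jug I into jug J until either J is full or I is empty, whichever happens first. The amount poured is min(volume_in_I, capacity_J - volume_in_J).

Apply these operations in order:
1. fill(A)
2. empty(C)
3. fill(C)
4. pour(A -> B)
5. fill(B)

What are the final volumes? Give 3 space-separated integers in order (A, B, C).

Step 1: fill(A) -> (A=4 B=0 C=9)
Step 2: empty(C) -> (A=4 B=0 C=0)
Step 3: fill(C) -> (A=4 B=0 C=9)
Step 4: pour(A -> B) -> (A=0 B=4 C=9)
Step 5: fill(B) -> (A=0 B=5 C=9)

Answer: 0 5 9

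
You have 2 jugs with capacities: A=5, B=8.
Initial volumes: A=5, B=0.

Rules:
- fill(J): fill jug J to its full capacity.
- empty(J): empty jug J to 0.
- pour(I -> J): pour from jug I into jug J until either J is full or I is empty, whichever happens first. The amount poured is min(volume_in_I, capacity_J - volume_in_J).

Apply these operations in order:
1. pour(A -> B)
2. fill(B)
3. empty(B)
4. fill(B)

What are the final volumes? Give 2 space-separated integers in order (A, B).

Step 1: pour(A -> B) -> (A=0 B=5)
Step 2: fill(B) -> (A=0 B=8)
Step 3: empty(B) -> (A=0 B=0)
Step 4: fill(B) -> (A=0 B=8)

Answer: 0 8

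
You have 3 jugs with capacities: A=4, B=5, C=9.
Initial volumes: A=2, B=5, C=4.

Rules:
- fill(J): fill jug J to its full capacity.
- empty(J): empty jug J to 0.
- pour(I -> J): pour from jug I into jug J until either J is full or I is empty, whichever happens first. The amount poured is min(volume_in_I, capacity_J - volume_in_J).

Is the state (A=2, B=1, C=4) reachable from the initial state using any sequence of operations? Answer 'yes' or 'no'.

Answer: no

Derivation:
BFS explored all 204 reachable states.
Reachable set includes: (0,0,0), (0,0,1), (0,0,2), (0,0,3), (0,0,4), (0,0,5), (0,0,6), (0,0,7), (0,0,8), (0,0,9), (0,1,0), (0,1,1) ...
Target (A=2, B=1, C=4) not in reachable set → no.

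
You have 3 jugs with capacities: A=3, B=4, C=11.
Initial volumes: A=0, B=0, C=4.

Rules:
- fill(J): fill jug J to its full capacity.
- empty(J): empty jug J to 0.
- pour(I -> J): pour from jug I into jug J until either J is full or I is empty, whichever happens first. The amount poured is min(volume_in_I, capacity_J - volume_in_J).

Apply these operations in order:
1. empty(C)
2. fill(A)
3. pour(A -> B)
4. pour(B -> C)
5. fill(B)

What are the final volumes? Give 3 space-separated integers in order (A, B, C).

Step 1: empty(C) -> (A=0 B=0 C=0)
Step 2: fill(A) -> (A=3 B=0 C=0)
Step 3: pour(A -> B) -> (A=0 B=3 C=0)
Step 4: pour(B -> C) -> (A=0 B=0 C=3)
Step 5: fill(B) -> (A=0 B=4 C=3)

Answer: 0 4 3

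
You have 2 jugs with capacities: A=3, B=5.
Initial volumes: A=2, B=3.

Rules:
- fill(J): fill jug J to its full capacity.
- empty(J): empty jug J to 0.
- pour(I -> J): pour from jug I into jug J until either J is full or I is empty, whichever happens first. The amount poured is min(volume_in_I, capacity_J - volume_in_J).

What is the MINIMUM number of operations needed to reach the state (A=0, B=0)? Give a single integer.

Answer: 2

Derivation:
BFS from (A=2, B=3). One shortest path:
  1. empty(A) -> (A=0 B=3)
  2. empty(B) -> (A=0 B=0)
Reached target in 2 moves.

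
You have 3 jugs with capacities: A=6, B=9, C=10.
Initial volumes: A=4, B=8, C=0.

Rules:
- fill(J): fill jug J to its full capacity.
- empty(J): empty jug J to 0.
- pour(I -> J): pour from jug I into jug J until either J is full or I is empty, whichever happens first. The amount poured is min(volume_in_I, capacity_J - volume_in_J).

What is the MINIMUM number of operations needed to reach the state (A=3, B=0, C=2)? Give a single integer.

Answer: 6

Derivation:
BFS from (A=4, B=8, C=0). One shortest path:
  1. fill(A) -> (A=6 B=8 C=0)
  2. pour(B -> C) -> (A=6 B=0 C=8)
  3. pour(A -> B) -> (A=0 B=6 C=8)
  4. pour(C -> A) -> (A=6 B=6 C=2)
  5. pour(A -> B) -> (A=3 B=9 C=2)
  6. empty(B) -> (A=3 B=0 C=2)
Reached target in 6 moves.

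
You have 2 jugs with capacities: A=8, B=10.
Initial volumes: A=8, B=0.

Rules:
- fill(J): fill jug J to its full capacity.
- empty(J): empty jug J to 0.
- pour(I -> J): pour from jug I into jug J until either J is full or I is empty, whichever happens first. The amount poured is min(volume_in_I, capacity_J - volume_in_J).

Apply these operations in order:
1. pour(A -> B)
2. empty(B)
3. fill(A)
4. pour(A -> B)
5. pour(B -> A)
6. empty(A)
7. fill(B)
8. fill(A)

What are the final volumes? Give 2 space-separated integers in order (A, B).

Step 1: pour(A -> B) -> (A=0 B=8)
Step 2: empty(B) -> (A=0 B=0)
Step 3: fill(A) -> (A=8 B=0)
Step 4: pour(A -> B) -> (A=0 B=8)
Step 5: pour(B -> A) -> (A=8 B=0)
Step 6: empty(A) -> (A=0 B=0)
Step 7: fill(B) -> (A=0 B=10)
Step 8: fill(A) -> (A=8 B=10)

Answer: 8 10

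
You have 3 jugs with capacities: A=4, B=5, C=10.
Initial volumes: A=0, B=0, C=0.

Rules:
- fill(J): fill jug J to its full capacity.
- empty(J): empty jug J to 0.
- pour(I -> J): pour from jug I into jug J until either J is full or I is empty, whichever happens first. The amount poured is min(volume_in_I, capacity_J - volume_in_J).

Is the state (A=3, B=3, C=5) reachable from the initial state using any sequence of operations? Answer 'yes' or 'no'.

BFS explored all 222 reachable states.
Reachable set includes: (0,0,0), (0,0,1), (0,0,2), (0,0,3), (0,0,4), (0,0,5), (0,0,6), (0,0,7), (0,0,8), (0,0,9), (0,0,10), (0,1,0) ...
Target (A=3, B=3, C=5) not in reachable set → no.

Answer: no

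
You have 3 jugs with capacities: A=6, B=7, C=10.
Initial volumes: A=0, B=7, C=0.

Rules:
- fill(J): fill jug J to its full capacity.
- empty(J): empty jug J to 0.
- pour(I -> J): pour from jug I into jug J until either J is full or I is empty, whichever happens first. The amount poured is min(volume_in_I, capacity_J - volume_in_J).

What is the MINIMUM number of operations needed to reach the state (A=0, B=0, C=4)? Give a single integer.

BFS from (A=0, B=7, C=0). One shortest path:
  1. empty(B) -> (A=0 B=0 C=0)
  2. fill(C) -> (A=0 B=0 C=10)
  3. pour(C -> A) -> (A=6 B=0 C=4)
  4. empty(A) -> (A=0 B=0 C=4)
Reached target in 4 moves.

Answer: 4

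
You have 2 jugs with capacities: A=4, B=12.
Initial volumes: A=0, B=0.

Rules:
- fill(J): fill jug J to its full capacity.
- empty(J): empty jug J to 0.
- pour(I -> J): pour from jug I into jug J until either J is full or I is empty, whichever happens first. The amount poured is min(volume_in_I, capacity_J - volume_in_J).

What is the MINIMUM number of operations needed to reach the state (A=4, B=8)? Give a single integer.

BFS from (A=0, B=0). One shortest path:
  1. fill(B) -> (A=0 B=12)
  2. pour(B -> A) -> (A=4 B=8)
Reached target in 2 moves.

Answer: 2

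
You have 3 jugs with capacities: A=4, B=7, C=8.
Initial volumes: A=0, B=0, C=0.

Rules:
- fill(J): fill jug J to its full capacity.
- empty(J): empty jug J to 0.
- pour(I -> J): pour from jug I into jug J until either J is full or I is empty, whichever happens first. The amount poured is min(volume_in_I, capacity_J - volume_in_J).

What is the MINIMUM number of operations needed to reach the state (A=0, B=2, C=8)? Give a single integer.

BFS from (A=0, B=0, C=0). One shortest path:
  1. fill(B) -> (A=0 B=7 C=0)
  2. pour(B -> A) -> (A=4 B=3 C=0)
  3. empty(A) -> (A=0 B=3 C=0)
  4. pour(B -> C) -> (A=0 B=0 C=3)
  5. fill(B) -> (A=0 B=7 C=3)
  6. pour(B -> C) -> (A=0 B=2 C=8)
Reached target in 6 moves.

Answer: 6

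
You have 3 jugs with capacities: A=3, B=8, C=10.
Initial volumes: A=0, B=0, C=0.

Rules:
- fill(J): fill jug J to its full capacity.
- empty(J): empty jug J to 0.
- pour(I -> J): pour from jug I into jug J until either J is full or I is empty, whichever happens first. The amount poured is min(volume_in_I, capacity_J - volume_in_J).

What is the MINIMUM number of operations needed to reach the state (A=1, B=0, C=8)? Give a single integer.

Answer: 7

Derivation:
BFS from (A=0, B=0, C=0). One shortest path:
  1. fill(A) -> (A=3 B=0 C=0)
  2. fill(B) -> (A=3 B=8 C=0)
  3. pour(B -> C) -> (A=3 B=0 C=8)
  4. fill(B) -> (A=3 B=8 C=8)
  5. pour(A -> C) -> (A=1 B=8 C=10)
  6. empty(C) -> (A=1 B=8 C=0)
  7. pour(B -> C) -> (A=1 B=0 C=8)
Reached target in 7 moves.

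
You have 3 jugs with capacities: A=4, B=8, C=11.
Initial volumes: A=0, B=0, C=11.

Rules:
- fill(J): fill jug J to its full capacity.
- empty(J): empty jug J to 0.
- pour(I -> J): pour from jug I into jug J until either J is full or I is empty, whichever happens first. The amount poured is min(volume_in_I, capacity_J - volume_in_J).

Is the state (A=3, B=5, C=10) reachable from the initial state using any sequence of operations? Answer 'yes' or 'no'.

Answer: no

Derivation:
BFS explored all 330 reachable states.
Reachable set includes: (0,0,0), (0,0,1), (0,0,2), (0,0,3), (0,0,4), (0,0,5), (0,0,6), (0,0,7), (0,0,8), (0,0,9), (0,0,10), (0,0,11) ...
Target (A=3, B=5, C=10) not in reachable set → no.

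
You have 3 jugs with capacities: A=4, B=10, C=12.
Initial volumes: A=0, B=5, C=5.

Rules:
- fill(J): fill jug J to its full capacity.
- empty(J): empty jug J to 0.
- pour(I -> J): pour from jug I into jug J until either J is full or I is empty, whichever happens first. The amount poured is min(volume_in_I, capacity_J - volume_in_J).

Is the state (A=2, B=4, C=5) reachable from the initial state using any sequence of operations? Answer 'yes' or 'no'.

BFS explored all 418 reachable states.
Reachable set includes: (0,0,0), (0,0,1), (0,0,2), (0,0,3), (0,0,4), (0,0,5), (0,0,6), (0,0,7), (0,0,8), (0,0,9), (0,0,10), (0,0,11) ...
Target (A=2, B=4, C=5) not in reachable set → no.

Answer: no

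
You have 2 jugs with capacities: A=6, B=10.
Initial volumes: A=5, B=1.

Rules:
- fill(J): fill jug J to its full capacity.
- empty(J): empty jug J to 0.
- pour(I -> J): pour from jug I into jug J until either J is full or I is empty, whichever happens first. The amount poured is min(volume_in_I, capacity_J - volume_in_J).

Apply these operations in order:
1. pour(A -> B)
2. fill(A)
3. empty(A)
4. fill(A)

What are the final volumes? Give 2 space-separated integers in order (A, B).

Step 1: pour(A -> B) -> (A=0 B=6)
Step 2: fill(A) -> (A=6 B=6)
Step 3: empty(A) -> (A=0 B=6)
Step 4: fill(A) -> (A=6 B=6)

Answer: 6 6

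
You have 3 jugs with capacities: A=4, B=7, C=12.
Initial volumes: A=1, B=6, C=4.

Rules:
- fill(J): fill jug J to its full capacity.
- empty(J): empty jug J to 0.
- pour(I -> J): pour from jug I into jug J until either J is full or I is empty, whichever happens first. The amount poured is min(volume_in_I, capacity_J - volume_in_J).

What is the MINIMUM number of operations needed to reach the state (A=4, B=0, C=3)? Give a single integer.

Answer: 3

Derivation:
BFS from (A=1, B=6, C=4). One shortest path:
  1. fill(A) -> (A=4 B=6 C=4)
  2. pour(C -> B) -> (A=4 B=7 C=3)
  3. empty(B) -> (A=4 B=0 C=3)
Reached target in 3 moves.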